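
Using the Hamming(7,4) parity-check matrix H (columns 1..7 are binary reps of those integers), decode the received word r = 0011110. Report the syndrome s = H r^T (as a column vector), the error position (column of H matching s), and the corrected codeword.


s = (1, 0, 0)^T, error position = 4, corrected codeword c = 0010110

Compute s = H r^T mod 2 one row at a time:
  s_1 = 1 + 1 + 1 + 0 = 3 ≡ 1 (mod 2).
  s_2 = 0 + 1 + 1 + 0 = 2 ≡ 0 (mod 2).
  s_3 = 0 + 1 + 1 + 0 = 2 ≡ 0 (mod 2).
s = (1, 0, 0)^T — this equals column 4 of H (binary 100), so error is at position 4.
Correct: flip bit 4 of r = 0011110 to get c = 0010110.


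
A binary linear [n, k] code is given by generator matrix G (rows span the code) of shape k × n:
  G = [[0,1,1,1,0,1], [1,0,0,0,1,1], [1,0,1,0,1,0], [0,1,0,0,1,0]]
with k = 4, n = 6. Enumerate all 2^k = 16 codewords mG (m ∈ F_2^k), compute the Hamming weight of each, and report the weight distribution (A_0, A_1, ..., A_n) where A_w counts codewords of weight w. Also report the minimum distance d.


Weight distribution: A_0 = 1, A_2 = 4, A_3 = 6, A_4 = 3, A_5 = 2. Minimum distance d = 2.

Enumerate all 2^4 = 16 messages m ∈ F_2^4.
For each, compute codeword c = mG in F_2^6, then tally its weight.
  m = 0000 → c = 000000, weight = 0.
  m = 1000 → c = 011101, weight = 4.
  m = 0100 → c = 100011, weight = 3.
  m = 1100 → c = 111110, weight = 5.
  m = 0010 → c = 101010, weight = 3.
  m = 1010 → c = 110111, weight = 5.
  m = 0110 → c = 001001, weight = 2.
  m = 1110 → c = 010100, weight = 2.
  m = 0001 → c = 010010, weight = 2.
  m = 1001 → c = 001111, weight = 4.
  m = 0101 → c = 110001, weight = 3.
  m = 1101 → c = 101100, weight = 3.
  m = 0011 → c = 111000, weight = 3.
  m = 1011 → c = 100101, weight = 3.
  m = 0111 → c = 011011, weight = 4.
  m = 1111 → c = 000110, weight = 2.
Tally weights:
  weight 0: 1 codewords.
  weight 2: 4 codewords.
  weight 3: 6 codewords.
  weight 4: 3 codewords.
  weight 5: 2 codewords.
Minimum distance d = smallest w > 0 with A_w > 0 = 2.
Sanity: Σ A_w = 16 = 2^4 = 16 ✓.


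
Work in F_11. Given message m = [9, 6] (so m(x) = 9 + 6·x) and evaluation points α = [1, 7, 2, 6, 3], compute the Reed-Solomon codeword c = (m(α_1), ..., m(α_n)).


c = [4, 7, 10, 1, 5]

Message polynomial: m(x) = 9 + 6·x (mod 11).
For each evaluation point α_i, compute m(α_i) mod 11:
  α_1 = 1: Horner steps 6 → 4, so m(1) = 4.
  α_2 = 7: Horner steps 6 → 7, so m(7) = 7.
  α_3 = 2: Horner steps 6 → 10, so m(2) = 10.
  α_4 = 6: Horner steps 6 → 1, so m(6) = 1.
  α_5 = 3: Horner steps 6 → 5, so m(3) = 5.
Codeword c = [4, 7, 10, 1, 5] ∈ F_11^5.


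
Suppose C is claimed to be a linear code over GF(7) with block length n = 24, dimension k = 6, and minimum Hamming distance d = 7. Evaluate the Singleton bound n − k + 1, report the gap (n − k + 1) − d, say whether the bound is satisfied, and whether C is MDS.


Singleton RHS = n − k + 1 = 19, slack = 12, bound satisfied, not MDS.

Singleton bound: d ≤ n − k + 1.
Here n = 24, k = 6, so n − k + 1 = 19.
Given d = 7, check d ≤ 19: YES.
Slack = (n − k + 1) − d = 12.
The code is NOT MDS (slack = 12 > 0).
Description: the claimed parameters are [24, 6, 7]_7; such a code would be non-MDS.


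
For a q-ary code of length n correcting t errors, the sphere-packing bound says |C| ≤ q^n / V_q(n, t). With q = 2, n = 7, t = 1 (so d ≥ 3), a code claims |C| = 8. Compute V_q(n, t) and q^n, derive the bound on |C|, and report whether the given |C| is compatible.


V_q(n, t) = 8, q^n = 128, Hamming bound = 16, |C| = 8 ≤ bound (satisfied).

Step 1: Compute V_q(n, t) = Σ_{j=0}^1 C(n, j) (q−1)^j.
  j = 0: C(7,0)·(1)^0 = 1·1 = 1.
  j = 1: C(7,1)·(1)^1 = 7·1 = 7.
  V_q(n, t) = 1 + 7 = 8.
Step 2: q^n = 2^7 = 128.
Step 3: Hamming bound ⌊q^n / V_q(n,t)⌋ = ⌊128/8⌋ = 16.
Step 4: Compare |C| = 8 to 16: satisfied.
The claimed |C| lies below the Hamming bound.


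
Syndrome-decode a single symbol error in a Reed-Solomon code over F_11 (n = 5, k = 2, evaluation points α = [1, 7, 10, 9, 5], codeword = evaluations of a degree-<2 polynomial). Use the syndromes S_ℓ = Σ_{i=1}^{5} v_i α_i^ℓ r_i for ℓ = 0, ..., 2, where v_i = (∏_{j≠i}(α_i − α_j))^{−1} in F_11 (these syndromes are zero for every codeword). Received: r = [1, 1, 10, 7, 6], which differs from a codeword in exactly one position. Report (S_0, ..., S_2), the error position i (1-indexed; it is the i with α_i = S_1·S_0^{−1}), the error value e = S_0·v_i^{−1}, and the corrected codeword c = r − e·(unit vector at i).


S = (7, 7, 7), error at position 1, error magnitude e = 7, c = [5, 1, 10, 7, 6].

Step 1: column multipliers v_i = (∏_{j≠i}(α_i − α_j))^{−1} mod 11.
  i = 1 (α = 1): (1−7)(1−10)(1−9)(1−5) = (−6)·(−9)·(−8)·(−4) = 1728 ≡ 1, so v_1 = 1^{−1} = 1 (mod 11).
  i = 2 (α = 7): (7−1)(7−10)(7−9)(7−5) = 6·(−3)·(−2)·2 = 72 ≡ 6, so v_2 = 6^{−1} = 2 (mod 11).
  i = 3 (α = 10): (10−1)(10−7)(10−9)(10−5) = 9·3·1·5 = 135 ≡ 3, so v_3 = 3^{−1} = 4 (mod 11).
  i = 4 (α = 9): (9−1)(9−7)(9−10)(9−5) = 8·2·(−1)·4 = −64 ≡ 2, so v_4 = 2^{−1} = 6 (mod 11).
  i = 5 (α = 5): (5−1)(5−7)(5−10)(5−9) = 4·(−2)·(−5)·(−4) = −160 ≡ 5, so v_5 = 5^{−1} = 9 (mod 11).
  v = [1, 2, 4, 6, 9].
Step 2: syndromes of r = [1, 1, 10, 7, 6] (all sums mod 11).
  S_0 = Σ v_i r_i = 1·1 + 2·1 + 4·10 + 6·7 + 9·6 = 139 ≡ 7.
  S_1 = Σ v_i α_i r_i = 1·1·1 + 2·7·1 + 4·10·10 + 6·9·7 + 9·5·6 = 1063 ≡ 7.
  α_i^2 mod 11 = [1, 5, 1, 4, 3].
  S_2 = Σ v_i α_i^2 r_i = 1·1·1 + 2·5·1 + 4·1·10 + 6·4·7 + 9·3·6 = 381 ≡ 7.
  S = (7, 7, 7) ≠ 0, so r is not a codeword (an error is present).
Step 3: locate the error. For a single error e at position i, S_ℓ = v_i·e·α_i^ℓ, so α_err = S_1/S_0.
  S_0^{−1} = 7^{−1} = 8 (mod 11), so α_err = 7·8 = 56 ≡ 1 = α_1. Error position i = 1.
  Consistency check: S_2/S_1 = 7·8 = 56 ≡ 1 = α_err ✓ (single-error assumption holds).
Step 4: error magnitude e = S_0/v_1 = S_0·∏_{j≠1}(α_1 − α_j) = 7·1 = 7 ≡ 7 (mod 11).
Step 5: correct position 1: c_1 = r_1 − e = 1 − 7 ≡ 5 (mod 11). Hence c = [5, 1, 10, 7, 6].
  Check: interpolating c through the α_i gives m(x) = 2 + 3·x (degree < 2) with m(α_i) = c_i for every i, so c is indeed a codeword.


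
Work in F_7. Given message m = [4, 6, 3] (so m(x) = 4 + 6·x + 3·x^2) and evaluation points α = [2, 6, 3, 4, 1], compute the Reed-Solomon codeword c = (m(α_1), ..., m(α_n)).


c = [0, 1, 0, 6, 6]

Message polynomial: m(x) = 4 + 6·x + 3·x^2 (mod 7).
For each evaluation point α_i, compute m(α_i) mod 7:
  α_1 = 2: Horner steps 3 → 5 → 0, so m(2) = 0.
  α_2 = 6: Horner steps 3 → 3 → 1, so m(6) = 1.
  α_3 = 3: Horner steps 3 → 1 → 0, so m(3) = 0.
  α_4 = 4: Horner steps 3 → 4 → 6, so m(4) = 6.
  α_5 = 1: Horner steps 3 → 2 → 6, so m(1) = 6.
Codeword c = [0, 1, 0, 6, 6] ∈ F_7^5.


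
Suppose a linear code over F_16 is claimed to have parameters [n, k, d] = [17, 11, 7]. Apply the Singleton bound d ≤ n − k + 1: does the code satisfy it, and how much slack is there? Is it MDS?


Singleton RHS = n − k + 1 = 7, slack = 0, bound satisfied, MDS.

Singleton bound: d ≤ n − k + 1.
Here n = 17, k = 11, so n − k + 1 = 7.
Given d = 7, check d ≤ 7: YES.
Slack = (n − k + 1) − d = 0.
The code is MDS (slack = 0).
Description: the claimed parameters are [17, 11, 7]_16; such a code would be MDS (meets Singleton bound).


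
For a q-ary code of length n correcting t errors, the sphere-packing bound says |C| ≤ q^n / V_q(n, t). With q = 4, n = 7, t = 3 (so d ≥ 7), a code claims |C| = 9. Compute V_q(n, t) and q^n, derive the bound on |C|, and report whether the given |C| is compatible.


V_q(n, t) = 1156, q^n = 16384, Hamming bound = 14, |C| = 9 ≤ bound (satisfied).

Step 1: Compute V_q(n, t) = Σ_{j=0}^3 C(n, j) (q−1)^j.
  j = 0: C(7,0)·(3)^0 = 1·1 = 1.
  j = 1: C(7,1)·(3)^1 = 7·3 = 21.
  j = 2: C(7,2)·(3)^2 = 21·9 = 189.
  j = 3: C(7,3)·(3)^3 = 35·27 = 945.
  V_q(n, t) = 1 + 21 + 189 + 945 = 1156.
Step 2: q^n = 4^7 = 16384.
Step 3: Hamming bound ⌊q^n / V_q(n,t)⌋ = ⌊16384/1156⌋ = 14.
Step 4: Compare |C| = 9 to 14: satisfied.
The claimed |C| lies below the Hamming bound.


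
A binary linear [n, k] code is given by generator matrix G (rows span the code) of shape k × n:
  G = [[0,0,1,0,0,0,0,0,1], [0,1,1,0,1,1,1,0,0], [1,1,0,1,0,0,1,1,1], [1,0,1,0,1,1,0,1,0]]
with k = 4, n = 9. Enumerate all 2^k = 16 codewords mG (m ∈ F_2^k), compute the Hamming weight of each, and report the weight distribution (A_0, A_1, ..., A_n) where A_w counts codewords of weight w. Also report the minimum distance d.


Weight distribution: A_0 = 1, A_2 = 3, A_4 = 1, A_5 = 6, A_6 = 3, A_7 = 2. Minimum distance d = 2.

Enumerate all 2^4 = 16 messages m ∈ F_2^4.
For each, compute codeword c = mG in F_2^9, then tally its weight.
  m = 0000 → c = 000000000, weight = 0.
  m = 1000 → c = 001000001, weight = 2.
  m = 0100 → c = 011011100, weight = 5.
  m = 1100 → c = 010011101, weight = 5.
  m = 0010 → c = 110100111, weight = 6.
  m = 1010 → c = 111100110, weight = 6.
  m = 0110 → c = 101111011, weight = 7.
  m = 1110 → c = 100111010, weight = 5.
  m = 0001 → c = 101011010, weight = 5.
  m = 1001 → c = 100011011, weight = 5.
  m = 0101 → c = 110000110, weight = 4.
  m = 1101 → c = 111000111, weight = 6.
  m = 0011 → c = 011111101, weight = 7.
  m = 1011 → c = 010111100, weight = 5.
  m = 0111 → c = 000100001, weight = 2.
  m = 1111 → c = 001100000, weight = 2.
Tally weights:
  weight 0: 1 codewords.
  weight 2: 3 codewords.
  weight 4: 1 codewords.
  weight 5: 6 codewords.
  weight 6: 3 codewords.
  weight 7: 2 codewords.
Minimum distance d = smallest w > 0 with A_w > 0 = 2.
Sanity: Σ A_w = 16 = 2^4 = 16 ✓.


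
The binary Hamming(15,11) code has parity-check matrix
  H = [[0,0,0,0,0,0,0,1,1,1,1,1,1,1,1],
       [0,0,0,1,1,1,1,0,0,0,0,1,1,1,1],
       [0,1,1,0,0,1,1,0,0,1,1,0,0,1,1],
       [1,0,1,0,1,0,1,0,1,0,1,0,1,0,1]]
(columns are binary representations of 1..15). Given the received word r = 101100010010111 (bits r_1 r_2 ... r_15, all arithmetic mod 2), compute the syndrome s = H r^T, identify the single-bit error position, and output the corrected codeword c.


s = (1, 0, 0, 1)^T, error position = 9, corrected codeword c = 101100011010111

Compute s = H r^T mod 2 one row at a time:
  s_1 = 1 + 0 + 0 + 1 + 0 + 1 + 1 + 1 = 5 ≡ 1 (mod 2).
  s_2 = 1 + 0 + 0 + 0 + 0 + 1 + 1 + 1 = 4 ≡ 0 (mod 2).
  s_3 = 0 + 1 + 0 + 0 + 0 + 1 + 1 + 1 = 4 ≡ 0 (mod 2).
  s_4 = 1 + 1 + 0 + 0 + 0 + 1 + 1 + 1 = 5 ≡ 1 (mod 2).
s = (1, 0, 0, 1)^T — this equals column 9 of H (binary 1001), so error is at position 9.
Correct: flip bit 9 of r = 101100010010111 to get c = 101100011010111.


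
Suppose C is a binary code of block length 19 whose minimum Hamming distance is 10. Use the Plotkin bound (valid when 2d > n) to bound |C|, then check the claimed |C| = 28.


Plotkin bound M ≤ 20; given |C| = 28 > bound (violated).

Check applicability: 2d = 20, n = 19.
2d − n = 1 > 0, so Plotkin applies.
Compute d/(2d−n) = 10/1 ≈ 10.0000.
⌊d/(2d−n)⌋ = 10.
Plotkin bound: M ≤ 2·10 = 20.
Given |C| = 28, check: VIOLATED.
This |C| is above the Plotkin bound, so no binary code with n = 19, d = 10 and 28 codewords exists.


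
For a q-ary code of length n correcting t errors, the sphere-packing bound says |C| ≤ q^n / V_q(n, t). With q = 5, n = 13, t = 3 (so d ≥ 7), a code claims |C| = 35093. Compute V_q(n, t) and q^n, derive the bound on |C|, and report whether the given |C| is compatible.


V_q(n, t) = 19605, q^n = 1220703125, Hamming bound = 62264, |C| = 35093 ≤ bound (satisfied).

Step 1: Compute V_q(n, t) = Σ_{j=0}^3 C(n, j) (q−1)^j.
  j = 0: C(13,0)·(4)^0 = 1·1 = 1.
  j = 1: C(13,1)·(4)^1 = 13·4 = 52.
  j = 2: C(13,2)·(4)^2 = 78·16 = 1248.
  j = 3: C(13,3)·(4)^3 = 286·64 = 18304.
  V_q(n, t) = 1 + 52 + 1248 + 18304 = 19605.
Step 2: q^n = 5^13 = 1220703125.
Step 3: Hamming bound ⌊q^n / V_q(n,t)⌋ = ⌊1220703125/19605⌋ = 62264.
Step 4: Compare |C| = 35093 to 62264: satisfied.
The claimed |C| lies below the Hamming bound.


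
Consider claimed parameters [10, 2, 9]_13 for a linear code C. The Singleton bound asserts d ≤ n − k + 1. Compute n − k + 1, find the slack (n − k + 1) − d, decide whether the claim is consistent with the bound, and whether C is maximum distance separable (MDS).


Singleton RHS = n − k + 1 = 9, slack = 0, bound satisfied, MDS.

Singleton bound: d ≤ n − k + 1.
Here n = 10, k = 2, so n − k + 1 = 9.
Given d = 9, check d ≤ 9: YES.
Slack = (n − k + 1) − d = 0.
The code is MDS (slack = 0).
Description: the claimed parameters are [10, 2, 9]_13; such a code would be MDS (meets Singleton bound).


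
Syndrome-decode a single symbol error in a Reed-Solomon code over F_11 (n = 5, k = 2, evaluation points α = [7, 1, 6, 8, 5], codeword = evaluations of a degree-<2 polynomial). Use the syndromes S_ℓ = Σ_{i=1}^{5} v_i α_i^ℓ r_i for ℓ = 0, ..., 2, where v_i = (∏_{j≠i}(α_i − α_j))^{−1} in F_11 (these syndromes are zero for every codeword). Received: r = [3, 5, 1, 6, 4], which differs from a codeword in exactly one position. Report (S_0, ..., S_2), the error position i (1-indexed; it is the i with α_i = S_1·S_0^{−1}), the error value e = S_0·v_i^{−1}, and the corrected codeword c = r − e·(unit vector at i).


S = (6, 9, 8), error at position 1, error magnitude e = 5, c = [9, 5, 1, 6, 4].

Step 1: column multipliers v_i = (∏_{j≠i}(α_i − α_j))^{−1} mod 11.
  i = 1 (α = 7): (7−1)(7−6)(7−8)(7−5) = 6·1·(−1)·2 = −12 ≡ 10, so v_1 = 10^{−1} = 10 (mod 11).
  i = 2 (α = 1): (1−7)(1−6)(1−8)(1−5) = (−6)·(−5)·(−7)·(−4) = 840 ≡ 4, so v_2 = 4^{−1} = 3 (mod 11).
  i = 3 (α = 6): (6−7)(6−1)(6−8)(6−5) = (−1)·5·(−2)·1 = 10 ≡ 10, so v_3 = 10^{−1} = 10 (mod 11).
  i = 4 (α = 8): (8−7)(8−1)(8−6)(8−5) = 1·7·2·3 = 42 ≡ 9, so v_4 = 9^{−1} = 5 (mod 11).
  i = 5 (α = 5): (5−7)(5−1)(5−6)(5−8) = (−2)·4·(−1)·(−3) = −24 ≡ 9, so v_5 = 9^{−1} = 5 (mod 11).
  v = [10, 3, 10, 5, 5].
Step 2: syndromes of r = [3, 5, 1, 6, 4] (all sums mod 11).
  S_0 = Σ v_i r_i = 10·3 + 3·5 + 10·1 + 5·6 + 5·4 = 105 ≡ 6.
  S_1 = Σ v_i α_i r_i = 10·7·3 + 3·1·5 + 10·6·1 + 5·8·6 + 5·5·4 = 625 ≡ 9.
  α_i^2 mod 11 = [5, 1, 3, 9, 3].
  S_2 = Σ v_i α_i^2 r_i = 10·5·3 + 3·1·5 + 10·3·1 + 5·9·6 + 5·3·4 = 525 ≡ 8.
  S = (6, 9, 8) ≠ 0, so r is not a codeword (an error is present).
Step 3: locate the error. For a single error e at position i, S_ℓ = v_i·e·α_i^ℓ, so α_err = S_1/S_0.
  S_0^{−1} = 6^{−1} = 2 (mod 11), so α_err = 9·2 = 18 ≡ 7 = α_1. Error position i = 1.
  Consistency check: S_2/S_1 = 8·5 = 40 ≡ 7 = α_err ✓ (single-error assumption holds).
Step 4: error magnitude e = S_0/v_1 = S_0·∏_{j≠1}(α_1 − α_j) = 6·10 = 60 ≡ 5 (mod 11).
Step 5: correct position 1: c_1 = r_1 − e = 3 − 5 ≡ 9 (mod 11). Hence c = [9, 5, 1, 6, 4].
  Check: interpolating c through the α_i gives m(x) = 8 + 8·x (degree < 2) with m(α_i) = c_i for every i, so c is indeed a codeword.


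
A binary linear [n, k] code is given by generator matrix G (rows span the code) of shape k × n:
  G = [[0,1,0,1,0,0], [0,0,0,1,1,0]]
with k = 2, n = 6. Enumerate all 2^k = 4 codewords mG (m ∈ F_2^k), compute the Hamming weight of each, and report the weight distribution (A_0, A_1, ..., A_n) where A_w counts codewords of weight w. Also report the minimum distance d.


Weight distribution: A_0 = 1, A_2 = 3. Minimum distance d = 2.

Enumerate all 2^2 = 4 messages m ∈ F_2^2.
For each, compute codeword c = mG in F_2^6, then tally its weight.
  m = 00 → c = 000000, weight = 0.
  m = 10 → c = 010100, weight = 2.
  m = 01 → c = 000110, weight = 2.
  m = 11 → c = 010010, weight = 2.
Tally weights:
  weight 0: 1 codewords.
  weight 2: 3 codewords.
Minimum distance d = smallest w > 0 with A_w > 0 = 2.
Sanity: Σ A_w = 4 = 2^2 = 4 ✓.


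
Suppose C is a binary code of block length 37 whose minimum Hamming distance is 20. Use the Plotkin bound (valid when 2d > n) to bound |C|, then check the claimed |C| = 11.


Plotkin bound M ≤ 12; given |C| = 11 ≤ bound (satisfied).

Check applicability: 2d = 40, n = 37.
2d − n = 3 > 0, so Plotkin applies.
Compute d/(2d−n) = 20/3 ≈ 6.6667.
⌊d/(2d−n)⌋ = 6.
Plotkin bound: M ≤ 2·6 = 12.
Given |C| = 11, check: satisfied.
This |C| is below the Plotkin bound.


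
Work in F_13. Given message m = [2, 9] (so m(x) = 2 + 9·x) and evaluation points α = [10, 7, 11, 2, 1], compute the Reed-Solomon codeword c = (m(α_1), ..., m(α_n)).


c = [1, 0, 10, 7, 11]

Message polynomial: m(x) = 2 + 9·x (mod 13).
For each evaluation point α_i, compute m(α_i) mod 13:
  α_1 = 10: Horner steps 9 → 1, so m(10) = 1.
  α_2 = 7: Horner steps 9 → 0, so m(7) = 0.
  α_3 = 11: Horner steps 9 → 10, so m(11) = 10.
  α_4 = 2: Horner steps 9 → 7, so m(2) = 7.
  α_5 = 1: Horner steps 9 → 11, so m(1) = 11.
Codeword c = [1, 0, 10, 7, 11] ∈ F_13^5.


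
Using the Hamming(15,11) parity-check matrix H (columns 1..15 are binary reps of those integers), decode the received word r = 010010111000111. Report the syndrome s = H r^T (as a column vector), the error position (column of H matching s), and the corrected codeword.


s = (1, 1, 0, 1)^T, error position = 13, corrected codeword c = 010010111000011

Compute s = H r^T mod 2 one row at a time:
  s_1 = 1 + 1 + 0 + 0 + 0 + 1 + 1 + 1 = 5 ≡ 1 (mod 2).
  s_2 = 0 + 1 + 0 + 1 + 0 + 1 + 1 + 1 = 5 ≡ 1 (mod 2).
  s_3 = 1 + 0 + 0 + 1 + 0 + 0 + 1 + 1 = 4 ≡ 0 (mod 2).
  s_4 = 0 + 0 + 1 + 1 + 1 + 0 + 1 + 1 = 5 ≡ 1 (mod 2).
s = (1, 1, 0, 1)^T — this equals column 13 of H (binary 1101), so error is at position 13.
Correct: flip bit 13 of r = 010010111000111 to get c = 010010111000011.


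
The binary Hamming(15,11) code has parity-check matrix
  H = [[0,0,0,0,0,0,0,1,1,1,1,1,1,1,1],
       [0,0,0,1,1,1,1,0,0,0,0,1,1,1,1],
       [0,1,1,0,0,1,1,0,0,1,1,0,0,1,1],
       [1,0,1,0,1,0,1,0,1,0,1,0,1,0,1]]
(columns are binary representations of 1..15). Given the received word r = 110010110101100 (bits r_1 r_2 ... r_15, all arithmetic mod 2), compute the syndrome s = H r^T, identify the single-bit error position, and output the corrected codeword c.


s = (0, 0, 1, 0)^T, error position = 2, corrected codeword c = 100010110101100

Compute s = H r^T mod 2 one row at a time:
  s_1 = 1 + 0 + 1 + 0 + 1 + 1 + 0 + 0 = 4 ≡ 0 (mod 2).
  s_2 = 0 + 1 + 0 + 1 + 1 + 1 + 0 + 0 = 4 ≡ 0 (mod 2).
  s_3 = 1 + 0 + 0 + 1 + 1 + 0 + 0 + 0 = 3 ≡ 1 (mod 2).
  s_4 = 1 + 0 + 1 + 1 + 0 + 0 + 1 + 0 = 4 ≡ 0 (mod 2).
s = (0, 0, 1, 0)^T — this equals column 2 of H (binary 0010), so error is at position 2.
Correct: flip bit 2 of r = 110010110101100 to get c = 100010110101100.


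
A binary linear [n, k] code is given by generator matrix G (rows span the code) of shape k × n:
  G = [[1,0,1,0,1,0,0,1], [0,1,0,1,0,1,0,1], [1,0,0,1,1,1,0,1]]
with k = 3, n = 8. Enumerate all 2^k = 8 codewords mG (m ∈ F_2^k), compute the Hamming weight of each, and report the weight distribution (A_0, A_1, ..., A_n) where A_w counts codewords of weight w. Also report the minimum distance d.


Weight distribution: A_0 = 1, A_3 = 3, A_4 = 2, A_5 = 1, A_6 = 1. Minimum distance d = 3.

Enumerate all 2^3 = 8 messages m ∈ F_2^3.
For each, compute codeword c = mG in F_2^8, then tally its weight.
  m = 000 → c = 00000000, weight = 0.
  m = 100 → c = 10101001, weight = 4.
  m = 010 → c = 01010101, weight = 4.
  m = 110 → c = 11111100, weight = 6.
  m = 001 → c = 10011101, weight = 5.
  m = 101 → c = 00110100, weight = 3.
  m = 011 → c = 11001000, weight = 3.
  m = 111 → c = 01100001, weight = 3.
Tally weights:
  weight 0: 1 codewords.
  weight 3: 3 codewords.
  weight 4: 2 codewords.
  weight 5: 1 codewords.
  weight 6: 1 codewords.
Minimum distance d = smallest w > 0 with A_w > 0 = 3.
Sanity: Σ A_w = 8 = 2^3 = 8 ✓.


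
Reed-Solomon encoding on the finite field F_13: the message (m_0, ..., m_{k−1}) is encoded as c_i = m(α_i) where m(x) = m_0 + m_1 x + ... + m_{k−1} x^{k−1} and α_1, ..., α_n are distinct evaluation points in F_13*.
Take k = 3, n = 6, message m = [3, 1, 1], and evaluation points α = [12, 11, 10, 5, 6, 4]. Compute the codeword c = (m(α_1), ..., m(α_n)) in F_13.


c = [3, 5, 9, 7, 6, 10]

Message polynomial: m(x) = 3 + 1·x + 1·x^2 (mod 13).
For each evaluation point α_i, compute m(α_i) mod 13:
  α_1 = 12: Horner steps 1 → 0 → 3, so m(12) = 3.
  α_2 = 11: Horner steps 1 → 12 → 5, so m(11) = 5.
  α_3 = 10: Horner steps 1 → 11 → 9, so m(10) = 9.
  α_4 = 5: Horner steps 1 → 6 → 7, so m(5) = 7.
  α_5 = 6: Horner steps 1 → 7 → 6, so m(6) = 6.
  α_6 = 4: Horner steps 1 → 5 → 10, so m(4) = 10.
Codeword c = [3, 5, 9, 7, 6, 10] ∈ F_13^6.


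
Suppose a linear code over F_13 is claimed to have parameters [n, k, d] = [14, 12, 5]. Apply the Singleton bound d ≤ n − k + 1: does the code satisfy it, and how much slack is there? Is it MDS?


Singleton RHS = n − k + 1 = 3, slack = -2, bound violated (no such code; not MDS).

Singleton bound: d ≤ n − k + 1.
Here n = 14, k = 12, so n − k + 1 = 3.
Given d = 5, check d ≤ 3: NO.
Slack = (n − k + 1) − d = -2.
The slack is negative: d = 5 exceeds n − k + 1 = 3 by 2, so the Singleton bound is violated and no linear [14, 12, 5]_13 code can exist. In particular it is not MDS (MDS requires d = n − k + 1 exactly).
Description: the claimed parameters are [14, 12, 5]_13; such a code would be impossible (violates the Singleton bound).


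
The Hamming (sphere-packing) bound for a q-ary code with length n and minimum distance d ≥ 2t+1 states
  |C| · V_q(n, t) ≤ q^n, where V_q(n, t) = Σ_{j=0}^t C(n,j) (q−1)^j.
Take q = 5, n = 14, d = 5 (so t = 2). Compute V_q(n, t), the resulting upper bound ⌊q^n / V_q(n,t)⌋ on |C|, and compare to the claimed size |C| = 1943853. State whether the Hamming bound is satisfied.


V_q(n, t) = 1513, q^n = 6103515625, Hamming bound = 4034048, |C| = 1943853 ≤ bound (satisfied).

Step 1: Compute V_q(n, t) = Σ_{j=0}^2 C(n, j) (q−1)^j.
  j = 0: C(14,0)·(4)^0 = 1·1 = 1.
  j = 1: C(14,1)·(4)^1 = 14·4 = 56.
  j = 2: C(14,2)·(4)^2 = 91·16 = 1456.
  V_q(n, t) = 1 + 56 + 1456 = 1513.
Step 2: q^n = 5^14 = 6103515625.
Step 3: Hamming bound ⌊q^n / V_q(n,t)⌋ = ⌊6103515625/1513⌋ = 4034048.
Step 4: Compare |C| = 1943853 to 4034048: satisfied.
The claimed |C| lies below the Hamming bound.


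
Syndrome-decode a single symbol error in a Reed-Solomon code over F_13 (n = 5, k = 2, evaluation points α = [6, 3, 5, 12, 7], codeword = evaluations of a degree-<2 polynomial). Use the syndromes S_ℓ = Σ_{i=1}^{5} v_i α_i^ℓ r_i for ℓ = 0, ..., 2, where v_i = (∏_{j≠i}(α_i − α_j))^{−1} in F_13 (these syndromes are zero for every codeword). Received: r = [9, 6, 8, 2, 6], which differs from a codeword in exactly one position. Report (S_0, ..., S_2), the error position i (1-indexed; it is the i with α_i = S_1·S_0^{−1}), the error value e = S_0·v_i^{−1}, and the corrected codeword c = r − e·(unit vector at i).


S = (4, 2, 1), error at position 5, error magnitude e = 9, c = [9, 6, 8, 2, 10].

Step 1: column multipliers v_i = (∏_{j≠i}(α_i − α_j))^{−1} mod 13.
  i = 1 (α = 6): (6−3)(6−5)(6−12)(6−7) = 3·1·(−6)·(−1) = 18 ≡ 5, so v_1 = 5^{−1} = 8 (mod 13).
  i = 2 (α = 3): (3−6)(3−5)(3−12)(3−7) = (−3)·(−2)·(−9)·(−4) = 216 ≡ 8, so v_2 = 8^{−1} = 5 (mod 13).
  i = 3 (α = 5): (5−6)(5−3)(5−12)(5−7) = (−1)·2·(−7)·(−2) = −28 ≡ 11, so v_3 = 11^{−1} = 6 (mod 13).
  i = 4 (α = 12): (12−6)(12−3)(12−5)(12−7) = 6·9·7·5 = 1890 ≡ 5, so v_4 = 5^{−1} = 8 (mod 13).
  i = 5 (α = 7): (7−6)(7−3)(7−5)(7−12) = 1·4·2·(−5) = −40 ≡ 12, so v_5 = 12^{−1} = 12 (mod 13).
  v = [8, 5, 6, 8, 12].
Step 2: syndromes of r = [9, 6, 8, 2, 6] (all sums mod 13).
  S_0 = Σ v_i r_i = 8·9 + 5·6 + 6·8 + 8·2 + 12·6 = 238 ≡ 4.
  S_1 = Σ v_i α_i r_i = 8·6·9 + 5·3·6 + 6·5·8 + 8·12·2 + 12·7·6 = 1458 ≡ 2.
  α_i^2 mod 13 = [10, 9, 12, 1, 10].
  S_2 = Σ v_i α_i^2 r_i = 8·10·9 + 5·9·6 + 6·12·8 + 8·1·2 + 12·10·6 = 2302 ≡ 1.
  S = (4, 2, 1) ≠ 0, so r is not a codeword (an error is present).
Step 3: locate the error. For a single error e at position i, S_ℓ = v_i·e·α_i^ℓ, so α_err = S_1/S_0.
  S_0^{−1} = 4^{−1} = 10 (mod 13), so α_err = 2·10 = 20 ≡ 7 = α_5. Error position i = 5.
  Consistency check: S_2/S_1 = 1·7 = 7 ≡ 7 = α_err ✓ (single-error assumption holds).
Step 4: error magnitude e = S_0/v_5 = S_0·∏_{j≠5}(α_5 − α_j) = 4·12 = 48 ≡ 9 (mod 13).
Step 5: correct position 5: c_5 = r_5 − e = 6 − 9 ≡ 10 (mod 13). Hence c = [9, 6, 8, 2, 10].
  Check: interpolating c through the α_i gives m(x) = 3 + 1·x (degree < 2) with m(α_i) = c_i for every i, so c is indeed a codeword.


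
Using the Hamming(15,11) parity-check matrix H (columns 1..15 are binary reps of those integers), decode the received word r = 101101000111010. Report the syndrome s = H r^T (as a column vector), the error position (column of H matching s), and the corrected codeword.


s = (0, 0, 1, 1)^T, error position = 3, corrected codeword c = 100101000111010

Compute s = H r^T mod 2 one row at a time:
  s_1 = 0 + 0 + 1 + 1 + 1 + 0 + 1 + 0 = 4 ≡ 0 (mod 2).
  s_2 = 1 + 0 + 1 + 0 + 1 + 0 + 1 + 0 = 4 ≡ 0 (mod 2).
  s_3 = 0 + 1 + 1 + 0 + 1 + 1 + 1 + 0 = 5 ≡ 1 (mod 2).
  s_4 = 1 + 1 + 0 + 0 + 0 + 1 + 0 + 0 = 3 ≡ 1 (mod 2).
s = (0, 0, 1, 1)^T — this equals column 3 of H (binary 0011), so error is at position 3.
Correct: flip bit 3 of r = 101101000111010 to get c = 100101000111010.


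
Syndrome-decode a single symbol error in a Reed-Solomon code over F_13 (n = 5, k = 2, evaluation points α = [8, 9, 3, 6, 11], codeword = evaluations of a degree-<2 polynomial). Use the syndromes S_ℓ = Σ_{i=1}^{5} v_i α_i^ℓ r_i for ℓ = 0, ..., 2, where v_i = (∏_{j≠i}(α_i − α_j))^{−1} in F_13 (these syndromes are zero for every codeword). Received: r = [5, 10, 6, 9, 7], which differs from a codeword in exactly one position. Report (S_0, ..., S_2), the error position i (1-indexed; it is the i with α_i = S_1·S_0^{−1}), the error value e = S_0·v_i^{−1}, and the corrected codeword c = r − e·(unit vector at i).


S = (1, 6, 10), error at position 4, error magnitude e = 1, c = [5, 10, 6, 8, 7].

Step 1: column multipliers v_i = (∏_{j≠i}(α_i − α_j))^{−1} mod 13.
  i = 1 (α = 8): (8−9)(8−3)(8−6)(8−11) = (−1)·5·2·(−3) = 30 ≡ 4, so v_1 = 4^{−1} = 10 (mod 13).
  i = 2 (α = 9): (9−8)(9−3)(9−6)(9−11) = 1·6·3·(−2) = −36 ≡ 3, so v_2 = 3^{−1} = 9 (mod 13).
  i = 3 (α = 3): (3−8)(3−9)(3−6)(3−11) = (−5)·(−6)·(−3)·(−8) = 720 ≡ 5, so v_3 = 5^{−1} = 8 (mod 13).
  i = 4 (α = 6): (6−8)(6−9)(6−3)(6−11) = (−2)·(−3)·3·(−5) = −90 ≡ 1, so v_4 = 1^{−1} = 1 (mod 13).
  i = 5 (α = 11): (11−8)(11−9)(11−3)(11−6) = 3·2·8·5 = 240 ≡ 6, so v_5 = 6^{−1} = 11 (mod 13).
  v = [10, 9, 8, 1, 11].
Step 2: syndromes of r = [5, 10, 6, 9, 7] (all sums mod 13).
  S_0 = Σ v_i r_i = 10·5 + 9·10 + 8·6 + 1·9 + 11·7 = 274 ≡ 1.
  S_1 = Σ v_i α_i r_i = 10·8·5 + 9·9·10 + 8·3·6 + 1·6·9 + 11·11·7 = 2255 ≡ 6.
  α_i^2 mod 13 = [12, 3, 9, 10, 4].
  S_2 = Σ v_i α_i^2 r_i = 10·12·5 + 9·3·10 + 8·9·6 + 1·10·9 + 11·4·7 = 1700 ≡ 10.
  S = (1, 6, 10) ≠ 0, so r is not a codeword (an error is present).
Step 3: locate the error. For a single error e at position i, S_ℓ = v_i·e·α_i^ℓ, so α_err = S_1/S_0.
  S_0^{−1} = 1^{−1} = 1 (mod 13), so α_err = 6·1 = 6 ≡ 6 = α_4. Error position i = 4.
  Consistency check: S_2/S_1 = 10·11 = 110 ≡ 6 = α_err ✓ (single-error assumption holds).
Step 4: error magnitude e = S_0/v_4 = S_0·∏_{j≠4}(α_4 − α_j) = 1·1 = 1 ≡ 1 (mod 13).
Step 5: correct position 4: c_4 = r_4 − e = 9 − 1 ≡ 8 (mod 13). Hence c = [5, 10, 6, 8, 7].
  Check: interpolating c through the α_i gives m(x) = 4 + 5·x (degree < 2) with m(α_i) = c_i for every i, so c is indeed a codeword.


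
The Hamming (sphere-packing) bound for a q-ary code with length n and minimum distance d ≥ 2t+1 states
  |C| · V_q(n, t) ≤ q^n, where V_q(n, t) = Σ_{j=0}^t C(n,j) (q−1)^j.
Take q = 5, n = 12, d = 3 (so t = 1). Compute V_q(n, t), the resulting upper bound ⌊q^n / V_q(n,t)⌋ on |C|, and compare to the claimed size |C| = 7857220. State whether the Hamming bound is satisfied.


V_q(n, t) = 49, q^n = 244140625, Hamming bound = 4982461, |C| = 7857220 > bound (violated).

Step 1: Compute V_q(n, t) = Σ_{j=0}^1 C(n, j) (q−1)^j.
  j = 0: C(12,0)·(4)^0 = 1·1 = 1.
  j = 1: C(12,1)·(4)^1 = 12·4 = 48.
  V_q(n, t) = 1 + 48 = 49.
Step 2: q^n = 5^12 = 244140625.
Step 3: Hamming bound ⌊q^n / V_q(n,t)⌋ = ⌊244140625/49⌋ = 4982461.
Step 4: Compare |C| = 7857220 to 4982461: violated.
The claimed |C| lies above the Hamming bound, so no 5-ary code of length 12 with d ≥ 3 can have 7857220 codewords.


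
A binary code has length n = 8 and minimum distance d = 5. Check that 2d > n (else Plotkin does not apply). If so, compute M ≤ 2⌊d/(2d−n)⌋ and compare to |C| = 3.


Plotkin bound M ≤ 4; given |C| = 3 ≤ bound (satisfied).

Check applicability: 2d = 10, n = 8.
2d − n = 2 > 0, so Plotkin applies.
Compute d/(2d−n) = 5/2 ≈ 2.5000.
⌊d/(2d−n)⌋ = 2.
Plotkin bound: M ≤ 2·2 = 4.
Given |C| = 3, check: satisfied.
This |C| is below the Plotkin bound.


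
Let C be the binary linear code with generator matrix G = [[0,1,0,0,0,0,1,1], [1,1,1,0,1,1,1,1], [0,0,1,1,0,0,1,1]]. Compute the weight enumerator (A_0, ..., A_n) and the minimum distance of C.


Weight distribution: A_0 = 1, A_3 = 2, A_4 = 2, A_5 = 1, A_6 = 1, A_7 = 1. Minimum distance d = 3.

Enumerate all 2^3 = 8 messages m ∈ F_2^3.
For each, compute codeword c = mG in F_2^8, then tally its weight.
  m = 000 → c = 00000000, weight = 0.
  m = 100 → c = 01000011, weight = 3.
  m = 010 → c = 11101111, weight = 7.
  m = 110 → c = 10101100, weight = 4.
  m = 001 → c = 00110011, weight = 4.
  m = 101 → c = 01110000, weight = 3.
  m = 011 → c = 11011100, weight = 5.
  m = 111 → c = 10011111, weight = 6.
Tally weights:
  weight 0: 1 codewords.
  weight 3: 2 codewords.
  weight 4: 2 codewords.
  weight 5: 1 codewords.
  weight 6: 1 codewords.
  weight 7: 1 codewords.
Minimum distance d = smallest w > 0 with A_w > 0 = 3.
Sanity: Σ A_w = 8 = 2^3 = 8 ✓.


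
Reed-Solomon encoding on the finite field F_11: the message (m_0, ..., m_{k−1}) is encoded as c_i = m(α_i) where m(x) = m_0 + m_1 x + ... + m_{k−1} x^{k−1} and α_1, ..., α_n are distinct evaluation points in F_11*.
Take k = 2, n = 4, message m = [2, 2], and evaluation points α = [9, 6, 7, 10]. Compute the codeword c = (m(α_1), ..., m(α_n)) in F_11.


c = [9, 3, 5, 0]

Message polynomial: m(x) = 2 + 2·x (mod 11).
For each evaluation point α_i, compute m(α_i) mod 11:
  α_1 = 9: Horner steps 2 → 9, so m(9) = 9.
  α_2 = 6: Horner steps 2 → 3, so m(6) = 3.
  α_3 = 7: Horner steps 2 → 5, so m(7) = 5.
  α_4 = 10: Horner steps 2 → 0, so m(10) = 0.
Codeword c = [9, 3, 5, 0] ∈ F_11^4.


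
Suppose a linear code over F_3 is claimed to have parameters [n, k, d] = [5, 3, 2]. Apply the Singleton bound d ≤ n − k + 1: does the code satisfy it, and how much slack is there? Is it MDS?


Singleton RHS = n − k + 1 = 3, slack = 1, bound satisfied, not MDS.

Singleton bound: d ≤ n − k + 1.
Here n = 5, k = 3, so n − k + 1 = 3.
Given d = 2, check d ≤ 3: YES.
Slack = (n − k + 1) − d = 1.
The code is NOT MDS (slack = 1 > 0).
Description: the claimed parameters are [5, 3, 2]_3; such a code would be non-MDS.


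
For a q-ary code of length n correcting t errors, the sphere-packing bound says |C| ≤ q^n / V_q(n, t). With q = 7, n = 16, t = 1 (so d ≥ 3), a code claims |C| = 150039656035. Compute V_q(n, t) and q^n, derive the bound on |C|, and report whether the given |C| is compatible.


V_q(n, t) = 97, q^n = 33232930569601, Hamming bound = 342607531645, |C| = 150039656035 ≤ bound (satisfied).

Step 1: Compute V_q(n, t) = Σ_{j=0}^1 C(n, j) (q−1)^j.
  j = 0: C(16,0)·(6)^0 = 1·1 = 1.
  j = 1: C(16,1)·(6)^1 = 16·6 = 96.
  V_q(n, t) = 1 + 96 = 97.
Step 2: q^n = 7^16 = 33232930569601.
Step 3: Hamming bound ⌊q^n / V_q(n,t)⌋ = ⌊33232930569601/97⌋ = 342607531645.
Step 4: Compare |C| = 150039656035 to 342607531645: satisfied.
The claimed |C| lies below the Hamming bound.


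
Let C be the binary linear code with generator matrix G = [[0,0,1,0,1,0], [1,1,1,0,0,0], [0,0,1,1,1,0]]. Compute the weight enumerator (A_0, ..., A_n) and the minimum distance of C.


Weight distribution: A_0 = 1, A_1 = 1, A_2 = 1, A_3 = 3, A_4 = 2. Minimum distance d = 1.

Enumerate all 2^3 = 8 messages m ∈ F_2^3.
For each, compute codeword c = mG in F_2^6, then tally its weight.
  m = 000 → c = 000000, weight = 0.
  m = 100 → c = 001010, weight = 2.
  m = 010 → c = 111000, weight = 3.
  m = 110 → c = 110010, weight = 3.
  m = 001 → c = 001110, weight = 3.
  m = 101 → c = 000100, weight = 1.
  m = 011 → c = 110110, weight = 4.
  m = 111 → c = 111100, weight = 4.
Tally weights:
  weight 0: 1 codewords.
  weight 1: 1 codewords.
  weight 2: 1 codewords.
  weight 3: 3 codewords.
  weight 4: 2 codewords.
Minimum distance d = smallest w > 0 with A_w > 0 = 1.
Sanity: Σ A_w = 8 = 2^3 = 8 ✓.


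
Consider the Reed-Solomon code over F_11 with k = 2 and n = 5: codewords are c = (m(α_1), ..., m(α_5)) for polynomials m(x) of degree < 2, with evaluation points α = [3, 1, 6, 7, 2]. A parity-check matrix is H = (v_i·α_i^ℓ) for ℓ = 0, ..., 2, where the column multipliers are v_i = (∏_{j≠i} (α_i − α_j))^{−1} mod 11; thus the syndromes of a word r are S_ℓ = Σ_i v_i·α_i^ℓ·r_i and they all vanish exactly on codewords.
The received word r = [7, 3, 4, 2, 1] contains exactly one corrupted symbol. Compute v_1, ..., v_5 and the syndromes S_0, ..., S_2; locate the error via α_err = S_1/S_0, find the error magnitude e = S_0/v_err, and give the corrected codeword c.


S = (4, 1, 3), error at position 1, error magnitude e = 8, c = [10, 3, 4, 2, 1].

Step 1: column multipliers v_i = (∏_{j≠i}(α_i − α_j))^{−1} mod 11.
  i = 1 (α = 3): (3−1)(3−6)(3−7)(3−2) = 2·(−3)·(−4)·1 = 24 ≡ 2, so v_1 = 2^{−1} = 6 (mod 11).
  i = 2 (α = 1): (1−3)(1−6)(1−7)(1−2) = (−2)·(−5)·(−6)·(−1) = 60 ≡ 5, so v_2 = 5^{−1} = 9 (mod 11).
  i = 3 (α = 6): (6−3)(6−1)(6−7)(6−2) = 3·5·(−1)·4 = −60 ≡ 6, so v_3 = 6^{−1} = 2 (mod 11).
  i = 4 (α = 7): (7−3)(7−1)(7−6)(7−2) = 4·6·1·5 = 120 ≡ 10, so v_4 = 10^{−1} = 10 (mod 11).
  i = 5 (α = 2): (2−3)(2−1)(2−6)(2−7) = (−1)·1·(−4)·(−5) = −20 ≡ 2, so v_5 = 2^{−1} = 6 (mod 11).
  v = [6, 9, 2, 10, 6].
Step 2: syndromes of r = [7, 3, 4, 2, 1] (all sums mod 11).
  S_0 = Σ v_i r_i = 6·7 + 9·3 + 2·4 + 10·2 + 6·1 = 103 ≡ 4.
  S_1 = Σ v_i α_i r_i = 6·3·7 + 9·1·3 + 2·6·4 + 10·7·2 + 6·2·1 = 353 ≡ 1.
  α_i^2 mod 11 = [9, 1, 3, 5, 4].
  S_2 = Σ v_i α_i^2 r_i = 6·9·7 + 9·1·3 + 2·3·4 + 10·5·2 + 6·4·1 = 553 ≡ 3.
  S = (4, 1, 3) ≠ 0, so r is not a codeword (an error is present).
Step 3: locate the error. For a single error e at position i, S_ℓ = v_i·e·α_i^ℓ, so α_err = S_1/S_0.
  S_0^{−1} = 4^{−1} = 3 (mod 11), so α_err = 1·3 = 3 ≡ 3 = α_1. Error position i = 1.
  Consistency check: S_2/S_1 = 3·1 = 3 ≡ 3 = α_err ✓ (single-error assumption holds).
Step 4: error magnitude e = S_0/v_1 = S_0·∏_{j≠1}(α_1 − α_j) = 4·2 = 8 ≡ 8 (mod 11).
Step 5: correct position 1: c_1 = r_1 − e = 7 − 8 ≡ 10 (mod 11). Hence c = [10, 3, 4, 2, 1].
  Check: interpolating c through the α_i gives m(x) = 5 + 9·x (degree < 2) with m(α_i) = c_i for every i, so c is indeed a codeword.


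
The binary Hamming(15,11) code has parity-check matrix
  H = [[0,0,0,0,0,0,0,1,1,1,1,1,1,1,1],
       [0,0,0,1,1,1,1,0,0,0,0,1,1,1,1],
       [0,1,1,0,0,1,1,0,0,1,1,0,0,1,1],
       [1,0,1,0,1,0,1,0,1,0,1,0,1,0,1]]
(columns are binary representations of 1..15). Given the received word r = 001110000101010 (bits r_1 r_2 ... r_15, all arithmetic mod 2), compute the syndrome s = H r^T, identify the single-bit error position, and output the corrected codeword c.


s = (1, 0, 1, 0)^T, error position = 10, corrected codeword c = 001110000001010

Compute s = H r^T mod 2 one row at a time:
  s_1 = 0 + 0 + 1 + 0 + 1 + 0 + 1 + 0 = 3 ≡ 1 (mod 2).
  s_2 = 1 + 1 + 0 + 0 + 1 + 0 + 1 + 0 = 4 ≡ 0 (mod 2).
  s_3 = 0 + 1 + 0 + 0 + 1 + 0 + 1 + 0 = 3 ≡ 1 (mod 2).
  s_4 = 0 + 1 + 1 + 0 + 0 + 0 + 0 + 0 = 2 ≡ 0 (mod 2).
s = (1, 0, 1, 0)^T — this equals column 10 of H (binary 1010), so error is at position 10.
Correct: flip bit 10 of r = 001110000101010 to get c = 001110000001010.


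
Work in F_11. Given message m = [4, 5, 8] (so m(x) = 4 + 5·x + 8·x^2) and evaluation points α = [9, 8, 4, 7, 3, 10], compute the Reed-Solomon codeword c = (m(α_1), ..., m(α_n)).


c = [4, 6, 9, 2, 3, 7]

Message polynomial: m(x) = 4 + 5·x + 8·x^2 (mod 11).
For each evaluation point α_i, compute m(α_i) mod 11:
  α_1 = 9: Horner steps 8 → 0 → 4, so m(9) = 4.
  α_2 = 8: Horner steps 8 → 3 → 6, so m(8) = 6.
  α_3 = 4: Horner steps 8 → 4 → 9, so m(4) = 9.
  α_4 = 7: Horner steps 8 → 6 → 2, so m(7) = 2.
  α_5 = 3: Horner steps 8 → 7 → 3, so m(3) = 3.
  α_6 = 10: Horner steps 8 → 8 → 7, so m(10) = 7.
Codeword c = [4, 6, 9, 2, 3, 7] ∈ F_11^6.


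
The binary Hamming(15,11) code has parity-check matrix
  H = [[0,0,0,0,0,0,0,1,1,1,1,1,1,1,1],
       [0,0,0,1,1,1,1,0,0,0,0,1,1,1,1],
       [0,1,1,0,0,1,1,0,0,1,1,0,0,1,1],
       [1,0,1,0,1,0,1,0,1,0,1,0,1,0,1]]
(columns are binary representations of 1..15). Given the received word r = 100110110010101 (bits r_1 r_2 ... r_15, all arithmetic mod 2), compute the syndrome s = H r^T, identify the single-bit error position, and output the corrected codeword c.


s = (0, 1, 1, 0)^T, error position = 6, corrected codeword c = 100111110010101

Compute s = H r^T mod 2 one row at a time:
  s_1 = 1 + 0 + 0 + 1 + 0 + 1 + 0 + 1 = 4 ≡ 0 (mod 2).
  s_2 = 1 + 1 + 0 + 1 + 0 + 1 + 0 + 1 = 5 ≡ 1 (mod 2).
  s_3 = 0 + 0 + 0 + 1 + 0 + 1 + 0 + 1 = 3 ≡ 1 (mod 2).
  s_4 = 1 + 0 + 1 + 1 + 0 + 1 + 1 + 1 = 6 ≡ 0 (mod 2).
s = (0, 1, 1, 0)^T — this equals column 6 of H (binary 0110), so error is at position 6.
Correct: flip bit 6 of r = 100110110010101 to get c = 100111110010101.


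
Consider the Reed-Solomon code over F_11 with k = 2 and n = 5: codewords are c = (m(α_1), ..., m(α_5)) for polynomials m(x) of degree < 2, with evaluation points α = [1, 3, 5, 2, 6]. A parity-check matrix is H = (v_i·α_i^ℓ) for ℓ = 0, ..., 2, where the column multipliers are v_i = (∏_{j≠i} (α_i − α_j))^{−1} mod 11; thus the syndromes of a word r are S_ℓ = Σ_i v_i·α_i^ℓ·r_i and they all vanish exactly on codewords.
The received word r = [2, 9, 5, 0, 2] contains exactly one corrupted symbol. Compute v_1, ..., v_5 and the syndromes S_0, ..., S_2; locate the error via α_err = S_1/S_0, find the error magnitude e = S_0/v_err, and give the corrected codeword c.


S = (2, 1, 6), error at position 5, error magnitude e = 10, c = [2, 9, 5, 0, 3].

Step 1: column multipliers v_i = (∏_{j≠i}(α_i − α_j))^{−1} mod 11.
  i = 1 (α = 1): (1−3)(1−5)(1−2)(1−6) = (−2)·(−4)·(−1)·(−5) = 40 ≡ 7, so v_1 = 7^{−1} = 8 (mod 11).
  i = 2 (α = 3): (3−1)(3−5)(3−2)(3−6) = 2·(−2)·1·(−3) = 12 ≡ 1, so v_2 = 1^{−1} = 1 (mod 11).
  i = 3 (α = 5): (5−1)(5−3)(5−2)(5−6) = 4·2·3·(−1) = −24 ≡ 9, so v_3 = 9^{−1} = 5 (mod 11).
  i = 4 (α = 2): (2−1)(2−3)(2−5)(2−6) = 1·(−1)·(−3)·(−4) = −12 ≡ 10, so v_4 = 10^{−1} = 10 (mod 11).
  i = 5 (α = 6): (6−1)(6−3)(6−5)(6−2) = 5·3·1·4 = 60 ≡ 5, so v_5 = 5^{−1} = 9 (mod 11).
  v = [8, 1, 5, 10, 9].
Step 2: syndromes of r = [2, 9, 5, 0, 2] (all sums mod 11).
  S_0 = Σ v_i r_i = 8·2 + 1·9 + 5·5 + 10·0 + 9·2 = 68 ≡ 2.
  S_1 = Σ v_i α_i r_i = 8·1·2 + 1·3·9 + 5·5·5 + 10·2·0 + 9·6·2 = 276 ≡ 1.
  α_i^2 mod 11 = [1, 9, 3, 4, 3].
  S_2 = Σ v_i α_i^2 r_i = 8·1·2 + 1·9·9 + 5·3·5 + 10·4·0 + 9·3·2 = 226 ≡ 6.
  S = (2, 1, 6) ≠ 0, so r is not a codeword (an error is present).
Step 3: locate the error. For a single error e at position i, S_ℓ = v_i·e·α_i^ℓ, so α_err = S_1/S_0.
  S_0^{−1} = 2^{−1} = 6 (mod 11), so α_err = 1·6 = 6 ≡ 6 = α_5. Error position i = 5.
  Consistency check: S_2/S_1 = 6·1 = 6 ≡ 6 = α_err ✓ (single-error assumption holds).
Step 4: error magnitude e = S_0/v_5 = S_0·∏_{j≠5}(α_5 − α_j) = 2·5 = 10 ≡ 10 (mod 11).
Step 5: correct position 5: c_5 = r_5 − e = 2 − 10 ≡ 3 (mod 11). Hence c = [2, 9, 5, 0, 3].
  Check: interpolating c through the α_i gives m(x) = 4 + 9·x (degree < 2) with m(α_i) = c_i for every i, so c is indeed a codeword.
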